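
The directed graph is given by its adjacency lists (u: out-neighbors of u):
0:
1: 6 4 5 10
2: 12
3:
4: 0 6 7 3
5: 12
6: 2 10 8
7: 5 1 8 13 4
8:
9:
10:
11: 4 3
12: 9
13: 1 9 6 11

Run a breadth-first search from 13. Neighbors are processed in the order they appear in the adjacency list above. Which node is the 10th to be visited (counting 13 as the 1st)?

8

Visit 13; enqueue 1, 9, 6, 11 → queue [1, 9, 6, 11]
Visit 1; enqueue 4, 5, 10 → queue [9, 6, 11, 4, 5, 10]
Visit 9 → queue [6, 11, 4, 5, 10]
Visit 6; enqueue 2, 8 → queue [11, 4, 5, 10, 2, 8]
Visit 11; enqueue 3 → queue [4, 5, 10, 2, 8, 3]
Visit 4; enqueue 0, 7 → queue [5, 10, 2, 8, 3, 0, 7]
Visit 5; enqueue 12 → queue [10, 2, 8, 3, 0, 7, 12]
Visit 10 → queue [2, 8, 3, 0, 7, 12]
Visit 2 → queue [8, 3, 0, 7, 12]
Visit 8 → queue [3, 0, 7, 12]
Visit 3 → queue [0, 7, 12]
Visit 0 → queue [7, 12]
Visit 7 → queue [12]
Visit 12 → queue []

Visit order: 13, 1, 9, 6, 11, 4, 5, 10, 2, 8, 3, 0, 7, 12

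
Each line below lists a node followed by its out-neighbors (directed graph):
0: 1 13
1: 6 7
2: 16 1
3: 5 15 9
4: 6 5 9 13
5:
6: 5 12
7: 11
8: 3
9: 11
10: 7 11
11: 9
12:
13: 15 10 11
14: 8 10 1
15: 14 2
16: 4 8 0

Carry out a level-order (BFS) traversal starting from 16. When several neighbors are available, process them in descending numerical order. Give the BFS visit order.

Visit 16; enqueue 8, 4, 0 → queue [8, 4, 0]
Visit 8; enqueue 3 → queue [4, 0, 3]
Visit 4; enqueue 13, 9, 6, 5 → queue [0, 3, 13, 9, 6, 5]
Visit 0; enqueue 1 → queue [3, 13, 9, 6, 5, 1]
Visit 3; enqueue 15 → queue [13, 9, 6, 5, 1, 15]
Visit 13; enqueue 11, 10 → queue [9, 6, 5, 1, 15, 11, 10]
Visit 9 → queue [6, 5, 1, 15, 11, 10]
Visit 6; enqueue 12 → queue [5, 1, 15, 11, 10, 12]
Visit 5 → queue [1, 15, 11, 10, 12]
Visit 1; enqueue 7 → queue [15, 11, 10, 12, 7]
Visit 15; enqueue 14, 2 → queue [11, 10, 12, 7, 14, 2]
Visit 11 → queue [10, 12, 7, 14, 2]
Visit 10 → queue [12, 7, 14, 2]
Visit 12 → queue [7, 14, 2]
Visit 7 → queue [14, 2]
Visit 14 → queue [2]
Visit 2 → queue []

16, 8, 4, 0, 3, 13, 9, 6, 5, 1, 15, 11, 10, 12, 7, 14, 2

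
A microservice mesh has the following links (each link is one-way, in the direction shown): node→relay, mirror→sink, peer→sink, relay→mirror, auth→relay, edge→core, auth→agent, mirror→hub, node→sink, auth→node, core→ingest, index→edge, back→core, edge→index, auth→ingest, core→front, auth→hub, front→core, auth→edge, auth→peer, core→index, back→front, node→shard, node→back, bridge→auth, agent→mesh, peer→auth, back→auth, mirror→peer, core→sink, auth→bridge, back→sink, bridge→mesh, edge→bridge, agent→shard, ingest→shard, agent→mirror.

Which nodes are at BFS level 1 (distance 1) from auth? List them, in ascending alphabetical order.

agent, bridge, edge, hub, ingest, node, peer, relay

Level 0: auth
Level 1: agent, bridge, edge, hub, ingest, node, peer, relay
Level 2: back, core, index, mesh, mirror, shard, sink
Level 3: front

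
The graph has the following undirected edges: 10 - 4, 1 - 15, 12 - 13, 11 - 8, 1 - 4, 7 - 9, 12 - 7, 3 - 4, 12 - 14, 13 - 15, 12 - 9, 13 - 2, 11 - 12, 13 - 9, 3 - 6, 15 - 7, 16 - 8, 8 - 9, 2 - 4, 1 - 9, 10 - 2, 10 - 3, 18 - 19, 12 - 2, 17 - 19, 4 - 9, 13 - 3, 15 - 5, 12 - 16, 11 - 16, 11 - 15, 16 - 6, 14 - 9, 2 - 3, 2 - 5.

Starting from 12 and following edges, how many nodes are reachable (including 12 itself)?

BFS from 12 visits: 12, 2, 7, 9, 11, 13, 14, 16, 3, 4, 5, 10, 15, 1, 8, 6
Reachable nodes: 16 of 19 total.

16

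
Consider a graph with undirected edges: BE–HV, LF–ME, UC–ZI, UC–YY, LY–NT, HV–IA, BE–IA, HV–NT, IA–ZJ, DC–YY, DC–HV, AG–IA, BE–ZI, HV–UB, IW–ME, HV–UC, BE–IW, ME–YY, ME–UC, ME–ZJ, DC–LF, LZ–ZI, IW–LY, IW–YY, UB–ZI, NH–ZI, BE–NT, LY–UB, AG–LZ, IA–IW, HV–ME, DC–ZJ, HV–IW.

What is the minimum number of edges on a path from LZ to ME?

Level 0: LZ
Level 1: AG, ZI
Level 2: BE, IA, NH, UB, UC
Level 3: HV, IW, LY, ME, NT, YY, ZJ
Level 4: DC, LF
ME first appears at level 3.

3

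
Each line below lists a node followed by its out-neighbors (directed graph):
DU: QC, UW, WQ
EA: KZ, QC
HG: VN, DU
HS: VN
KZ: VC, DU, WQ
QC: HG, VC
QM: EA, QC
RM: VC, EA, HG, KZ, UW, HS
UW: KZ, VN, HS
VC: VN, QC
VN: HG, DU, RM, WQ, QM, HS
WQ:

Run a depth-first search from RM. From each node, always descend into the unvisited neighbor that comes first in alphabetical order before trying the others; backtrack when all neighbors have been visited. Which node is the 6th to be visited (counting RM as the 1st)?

HG

Visit RM
RM → EA
EA → KZ
KZ → DU
DU → QC
QC → HG
HG → VN
VN → HS
VN → QM
VN → WQ
QC → VC
DU → UW

Visit order: RM, EA, KZ, DU, QC, HG, VN, HS, QM, WQ, VC, UW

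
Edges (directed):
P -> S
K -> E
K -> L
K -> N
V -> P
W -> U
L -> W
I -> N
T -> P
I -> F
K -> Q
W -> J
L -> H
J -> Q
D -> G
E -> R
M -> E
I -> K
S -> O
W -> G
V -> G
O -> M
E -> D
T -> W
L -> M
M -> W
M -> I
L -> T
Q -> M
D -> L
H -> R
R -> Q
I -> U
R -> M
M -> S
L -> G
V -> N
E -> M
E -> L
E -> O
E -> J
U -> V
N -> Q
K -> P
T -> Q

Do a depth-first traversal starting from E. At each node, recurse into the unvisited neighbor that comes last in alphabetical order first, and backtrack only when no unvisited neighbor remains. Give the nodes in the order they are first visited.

Visit E
E → R
R → Q
Q → M
M → W
W → U
U → V
V → P
P → S
S → O
V → N
V → G
W → J
M → I
I → K
K → L
L → T
L → H
I → F
E → D

E, R, Q, M, W, U, V, P, S, O, N, G, J, I, K, L, T, H, F, D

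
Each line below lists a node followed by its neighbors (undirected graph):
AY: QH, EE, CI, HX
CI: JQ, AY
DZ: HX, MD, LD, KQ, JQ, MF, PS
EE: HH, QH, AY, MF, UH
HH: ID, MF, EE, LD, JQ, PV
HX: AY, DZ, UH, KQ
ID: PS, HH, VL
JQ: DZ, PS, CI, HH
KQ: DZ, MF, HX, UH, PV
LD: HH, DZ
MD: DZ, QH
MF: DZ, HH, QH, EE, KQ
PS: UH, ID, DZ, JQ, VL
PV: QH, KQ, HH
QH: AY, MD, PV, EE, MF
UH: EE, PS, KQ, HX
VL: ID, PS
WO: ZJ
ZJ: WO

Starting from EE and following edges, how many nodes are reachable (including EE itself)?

17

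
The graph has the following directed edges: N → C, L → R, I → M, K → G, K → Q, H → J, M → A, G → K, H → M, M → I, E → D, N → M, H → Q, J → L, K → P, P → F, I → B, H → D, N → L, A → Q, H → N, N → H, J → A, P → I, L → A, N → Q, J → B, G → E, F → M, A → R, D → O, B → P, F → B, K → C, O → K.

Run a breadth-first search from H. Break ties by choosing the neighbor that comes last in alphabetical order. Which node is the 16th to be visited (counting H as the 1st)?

Visit H; enqueue Q, N, M, J, D → queue [Q, N, M, J, D]
Visit Q → queue [N, M, J, D]
Visit N; enqueue L, C → queue [M, J, D, L, C]
Visit M; enqueue I, A → queue [J, D, L, C, I, A]
Visit J; enqueue B → queue [D, L, C, I, A, B]
Visit D; enqueue O → queue [L, C, I, A, B, O]
Visit L; enqueue R → queue [C, I, A, B, O, R]
Visit C → queue [I, A, B, O, R]
Visit I → queue [A, B, O, R]
Visit A → queue [B, O, R]
Visit B; enqueue P → queue [O, R, P]
Visit O; enqueue K → queue [R, P, K]
Visit R → queue [P, K]
Visit P; enqueue F → queue [K, F]
Visit K; enqueue G → queue [F, G]
Visit F → queue [G]
Visit G; enqueue E → queue [E]
Visit E → queue []

Visit order: H, Q, N, M, J, D, L, C, I, A, B, O, R, P, K, F, G, E

F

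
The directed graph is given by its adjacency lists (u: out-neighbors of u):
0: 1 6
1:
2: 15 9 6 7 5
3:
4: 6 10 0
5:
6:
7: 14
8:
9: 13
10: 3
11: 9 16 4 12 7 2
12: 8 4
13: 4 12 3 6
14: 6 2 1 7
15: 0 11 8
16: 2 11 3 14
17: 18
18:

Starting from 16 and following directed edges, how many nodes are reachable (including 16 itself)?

17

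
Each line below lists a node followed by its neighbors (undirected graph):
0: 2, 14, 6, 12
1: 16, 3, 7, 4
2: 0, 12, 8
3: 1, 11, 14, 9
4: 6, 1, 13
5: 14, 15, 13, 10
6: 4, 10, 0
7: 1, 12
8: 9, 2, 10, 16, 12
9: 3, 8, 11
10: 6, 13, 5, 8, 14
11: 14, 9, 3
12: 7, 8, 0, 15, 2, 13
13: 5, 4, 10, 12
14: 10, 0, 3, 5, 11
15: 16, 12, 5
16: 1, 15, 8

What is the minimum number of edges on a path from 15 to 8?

Level 0: 15
Level 1: 5, 12, 16
Level 2: 0, 1, 2, 7, 8, 10, 13, 14
Level 3: 3, 4, 6, 9, 11
8 first appears at level 2.

2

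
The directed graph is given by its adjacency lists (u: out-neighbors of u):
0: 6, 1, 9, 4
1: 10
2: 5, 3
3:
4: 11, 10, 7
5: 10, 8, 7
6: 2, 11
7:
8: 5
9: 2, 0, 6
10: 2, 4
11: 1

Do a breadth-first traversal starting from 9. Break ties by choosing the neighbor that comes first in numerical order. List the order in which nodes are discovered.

9 → 0 → 2 → 6 → 1 → 4 → 3 → 5 → 11 → 10 → 7 → 8

Visit 9; enqueue 0, 2, 6 → queue [0, 2, 6]
Visit 0; enqueue 1, 4 → queue [2, 6, 1, 4]
Visit 2; enqueue 3, 5 → queue [6, 1, 4, 3, 5]
Visit 6; enqueue 11 → queue [1, 4, 3, 5, 11]
Visit 1; enqueue 10 → queue [4, 3, 5, 11, 10]
Visit 4; enqueue 7 → queue [3, 5, 11, 10, 7]
Visit 3 → queue [5, 11, 10, 7]
Visit 5; enqueue 8 → queue [11, 10, 7, 8]
Visit 11 → queue [10, 7, 8]
Visit 10 → queue [7, 8]
Visit 7 → queue [8]
Visit 8 → queue []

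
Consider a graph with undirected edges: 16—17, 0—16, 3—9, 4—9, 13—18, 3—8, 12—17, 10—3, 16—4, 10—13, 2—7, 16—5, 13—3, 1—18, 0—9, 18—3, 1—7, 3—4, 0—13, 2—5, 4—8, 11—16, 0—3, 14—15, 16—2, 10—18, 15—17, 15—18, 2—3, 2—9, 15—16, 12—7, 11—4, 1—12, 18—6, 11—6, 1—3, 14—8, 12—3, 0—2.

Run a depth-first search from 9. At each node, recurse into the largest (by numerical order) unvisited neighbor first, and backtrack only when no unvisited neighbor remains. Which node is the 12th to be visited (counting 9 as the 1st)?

2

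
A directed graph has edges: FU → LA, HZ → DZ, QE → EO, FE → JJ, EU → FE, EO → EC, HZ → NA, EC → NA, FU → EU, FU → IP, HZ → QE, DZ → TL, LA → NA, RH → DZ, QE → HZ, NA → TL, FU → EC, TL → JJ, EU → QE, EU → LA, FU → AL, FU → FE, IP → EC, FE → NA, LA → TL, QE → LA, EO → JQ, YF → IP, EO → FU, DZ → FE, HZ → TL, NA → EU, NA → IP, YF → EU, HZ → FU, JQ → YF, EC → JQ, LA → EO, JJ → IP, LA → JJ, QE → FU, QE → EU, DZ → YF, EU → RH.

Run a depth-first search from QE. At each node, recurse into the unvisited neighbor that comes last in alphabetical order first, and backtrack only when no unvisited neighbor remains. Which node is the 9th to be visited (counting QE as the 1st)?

RH

Visit QE
QE → LA
LA → TL
TL → JJ
JJ → IP
IP → EC
EC → NA
NA → EU
EU → RH
RH → DZ
DZ → YF
DZ → FE
EC → JQ
LA → EO
EO → FU
FU → AL
QE → HZ

Visit order: QE, LA, TL, JJ, IP, EC, NA, EU, RH, DZ, YF, FE, JQ, EO, FU, AL, HZ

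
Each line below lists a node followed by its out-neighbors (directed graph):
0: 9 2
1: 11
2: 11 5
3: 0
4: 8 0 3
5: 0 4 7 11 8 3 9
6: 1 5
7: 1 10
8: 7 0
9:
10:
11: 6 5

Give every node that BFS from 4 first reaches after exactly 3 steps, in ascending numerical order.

Level 0: 4
Level 1: 0, 3, 8
Level 2: 2, 7, 9
Level 3: 1, 5, 10, 11
Level 4: 6

1, 5, 10, 11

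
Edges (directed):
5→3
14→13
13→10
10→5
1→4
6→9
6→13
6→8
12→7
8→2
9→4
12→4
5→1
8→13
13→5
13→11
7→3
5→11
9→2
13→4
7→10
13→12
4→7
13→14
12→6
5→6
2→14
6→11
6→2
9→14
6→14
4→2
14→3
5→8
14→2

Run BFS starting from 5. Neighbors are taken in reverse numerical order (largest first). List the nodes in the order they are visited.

5 → 11 → 8 → 6 → 3 → 1 → 13 → 2 → 14 → 9 → 4 → 12 → 10 → 7

Visit 5; enqueue 11, 8, 6, 3, 1 → queue [11, 8, 6, 3, 1]
Visit 11 → queue [8, 6, 3, 1]
Visit 8; enqueue 13, 2 → queue [6, 3, 1, 13, 2]
Visit 6; enqueue 14, 9 → queue [3, 1, 13, 2, 14, 9]
Visit 3 → queue [1, 13, 2, 14, 9]
Visit 1; enqueue 4 → queue [13, 2, 14, 9, 4]
Visit 13; enqueue 12, 10 → queue [2, 14, 9, 4, 12, 10]
Visit 2 → queue [14, 9, 4, 12, 10]
Visit 14 → queue [9, 4, 12, 10]
Visit 9 → queue [4, 12, 10]
Visit 4; enqueue 7 → queue [12, 10, 7]
Visit 12 → queue [10, 7]
Visit 10 → queue [7]
Visit 7 → queue []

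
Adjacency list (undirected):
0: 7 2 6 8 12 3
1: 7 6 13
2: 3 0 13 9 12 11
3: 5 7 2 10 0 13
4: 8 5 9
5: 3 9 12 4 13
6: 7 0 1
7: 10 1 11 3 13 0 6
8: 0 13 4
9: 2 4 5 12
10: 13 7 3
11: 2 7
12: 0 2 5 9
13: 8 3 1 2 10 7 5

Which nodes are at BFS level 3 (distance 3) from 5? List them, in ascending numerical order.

Level 0: 5
Level 1: 3, 4, 9, 12, 13
Level 2: 0, 1, 2, 7, 8, 10
Level 3: 6, 11

6, 11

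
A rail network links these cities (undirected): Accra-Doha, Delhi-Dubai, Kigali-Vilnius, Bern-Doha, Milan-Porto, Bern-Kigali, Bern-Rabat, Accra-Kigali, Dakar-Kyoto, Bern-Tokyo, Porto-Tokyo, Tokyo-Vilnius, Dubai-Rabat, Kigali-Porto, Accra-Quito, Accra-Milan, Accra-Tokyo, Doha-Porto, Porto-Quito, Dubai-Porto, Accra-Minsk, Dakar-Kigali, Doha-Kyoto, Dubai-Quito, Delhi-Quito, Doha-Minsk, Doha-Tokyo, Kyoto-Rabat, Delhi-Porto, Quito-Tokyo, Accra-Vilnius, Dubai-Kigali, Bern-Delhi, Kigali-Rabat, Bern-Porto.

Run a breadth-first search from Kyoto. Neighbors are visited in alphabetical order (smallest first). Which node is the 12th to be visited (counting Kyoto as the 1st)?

Visit Kyoto; enqueue Dakar, Doha, Rabat → queue [Dakar, Doha, Rabat]
Visit Dakar; enqueue Kigali → queue [Doha, Rabat, Kigali]
Visit Doha; enqueue Accra, Bern, Minsk, Porto, Tokyo → queue [Rabat, Kigali, Accra, Bern, Minsk, Porto, Tokyo]
Visit Rabat; enqueue Dubai → queue [Kigali, Accra, Bern, Minsk, Porto, Tokyo, Dubai]
Visit Kigali; enqueue Vilnius → queue [Accra, Bern, Minsk, Porto, Tokyo, Dubai, Vilnius]
Visit Accra; enqueue Milan, Quito → queue [Bern, Minsk, Porto, Tokyo, Dubai, Vilnius, Milan, Quito]
Visit Bern; enqueue Delhi → queue [Minsk, Porto, Tokyo, Dubai, Vilnius, Milan, Quito, Delhi]
Visit Minsk → queue [Porto, Tokyo, Dubai, Vilnius, Milan, Quito, Delhi]
Visit Porto → queue [Tokyo, Dubai, Vilnius, Milan, Quito, Delhi]
Visit Tokyo → queue [Dubai, Vilnius, Milan, Quito, Delhi]
Visit Dubai → queue [Vilnius, Milan, Quito, Delhi]
Visit Vilnius → queue [Milan, Quito, Delhi]
Visit Milan → queue [Quito, Delhi]
Visit Quito → queue [Delhi]
Visit Delhi → queue []

Visit order: Kyoto, Dakar, Doha, Rabat, Kigali, Accra, Bern, Minsk, Porto, Tokyo, Dubai, Vilnius, Milan, Quito, Delhi

Vilnius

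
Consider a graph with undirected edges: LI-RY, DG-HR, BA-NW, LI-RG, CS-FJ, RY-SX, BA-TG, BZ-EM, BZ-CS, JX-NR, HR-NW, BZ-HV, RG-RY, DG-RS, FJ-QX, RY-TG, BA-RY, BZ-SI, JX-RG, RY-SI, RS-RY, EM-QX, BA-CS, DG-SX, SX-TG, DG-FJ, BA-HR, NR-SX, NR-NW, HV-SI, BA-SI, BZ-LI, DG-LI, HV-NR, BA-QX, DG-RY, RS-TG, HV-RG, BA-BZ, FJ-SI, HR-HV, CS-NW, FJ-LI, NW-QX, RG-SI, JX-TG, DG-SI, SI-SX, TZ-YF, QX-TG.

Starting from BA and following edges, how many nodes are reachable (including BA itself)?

19

BFS from BA visits: BA, BZ, CS, HR, NW, QX, RY, SI, TG, EM, HV, LI, FJ, DG, NR, RG, RS, SX, JX
Reachable nodes: 19 of 21 total.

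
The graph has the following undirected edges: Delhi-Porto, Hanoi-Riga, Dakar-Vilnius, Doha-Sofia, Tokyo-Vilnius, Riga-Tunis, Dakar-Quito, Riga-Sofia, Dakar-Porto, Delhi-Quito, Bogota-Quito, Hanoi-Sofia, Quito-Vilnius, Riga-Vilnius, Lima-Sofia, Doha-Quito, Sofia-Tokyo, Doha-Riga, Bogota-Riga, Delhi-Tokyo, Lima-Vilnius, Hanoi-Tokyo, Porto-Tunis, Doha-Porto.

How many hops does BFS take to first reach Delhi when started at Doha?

Level 0: Doha
Level 1: Porto, Quito, Riga, Sofia
Level 2: Bogota, Dakar, Delhi, Hanoi, Lima, Tokyo, Tunis, Vilnius
Delhi first appears at level 2.

2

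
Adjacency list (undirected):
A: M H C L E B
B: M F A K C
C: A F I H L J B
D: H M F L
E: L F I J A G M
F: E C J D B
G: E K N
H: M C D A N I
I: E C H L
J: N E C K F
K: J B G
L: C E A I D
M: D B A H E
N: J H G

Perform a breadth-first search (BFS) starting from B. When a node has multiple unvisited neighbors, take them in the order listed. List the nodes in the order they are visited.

Visit B; enqueue M, F, A, K, C → queue [M, F, A, K, C]
Visit M; enqueue D, H, E → queue [F, A, K, C, D, H, E]
Visit F; enqueue J → queue [A, K, C, D, H, E, J]
Visit A; enqueue L → queue [K, C, D, H, E, J, L]
Visit K; enqueue G → queue [C, D, H, E, J, L, G]
Visit C; enqueue I → queue [D, H, E, J, L, G, I]
Visit D → queue [H, E, J, L, G, I]
Visit H; enqueue N → queue [E, J, L, G, I, N]
Visit E → queue [J, L, G, I, N]
Visit J → queue [L, G, I, N]
Visit L → queue [G, I, N]
Visit G → queue [I, N]
Visit I → queue [N]
Visit N → queue []

B -> M -> F -> A -> K -> C -> D -> H -> E -> J -> L -> G -> I -> N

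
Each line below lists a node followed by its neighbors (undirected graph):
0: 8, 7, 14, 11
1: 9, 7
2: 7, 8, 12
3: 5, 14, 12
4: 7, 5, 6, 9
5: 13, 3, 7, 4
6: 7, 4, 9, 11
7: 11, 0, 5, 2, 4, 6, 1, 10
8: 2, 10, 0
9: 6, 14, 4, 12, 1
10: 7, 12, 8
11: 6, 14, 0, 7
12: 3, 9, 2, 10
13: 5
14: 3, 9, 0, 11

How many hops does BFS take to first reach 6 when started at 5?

Level 0: 5
Level 1: 3, 4, 7, 13
Level 2: 0, 1, 2, 6, 9, 10, 11, 12, 14
Level 3: 8
6 first appears at level 2.

2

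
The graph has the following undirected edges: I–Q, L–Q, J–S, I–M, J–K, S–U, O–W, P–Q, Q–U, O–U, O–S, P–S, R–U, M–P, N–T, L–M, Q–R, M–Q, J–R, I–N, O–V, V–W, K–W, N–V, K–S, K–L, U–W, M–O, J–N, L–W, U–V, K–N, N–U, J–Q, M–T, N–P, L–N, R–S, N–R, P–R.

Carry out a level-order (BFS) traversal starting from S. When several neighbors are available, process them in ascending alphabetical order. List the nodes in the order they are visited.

S, J, K, O, P, R, U, N, Q, L, W, M, V, I, T

Visit S; enqueue J, K, O, P, R, U → queue [J, K, O, P, R, U]
Visit J; enqueue N, Q → queue [K, O, P, R, U, N, Q]
Visit K; enqueue L, W → queue [O, P, R, U, N, Q, L, W]
Visit O; enqueue M, V → queue [P, R, U, N, Q, L, W, M, V]
Visit P → queue [R, U, N, Q, L, W, M, V]
Visit R → queue [U, N, Q, L, W, M, V]
Visit U → queue [N, Q, L, W, M, V]
Visit N; enqueue I, T → queue [Q, L, W, M, V, I, T]
Visit Q → queue [L, W, M, V, I, T]
Visit L → queue [W, M, V, I, T]
Visit W → queue [M, V, I, T]
Visit M → queue [V, I, T]
Visit V → queue [I, T]
Visit I → queue [T]
Visit T → queue []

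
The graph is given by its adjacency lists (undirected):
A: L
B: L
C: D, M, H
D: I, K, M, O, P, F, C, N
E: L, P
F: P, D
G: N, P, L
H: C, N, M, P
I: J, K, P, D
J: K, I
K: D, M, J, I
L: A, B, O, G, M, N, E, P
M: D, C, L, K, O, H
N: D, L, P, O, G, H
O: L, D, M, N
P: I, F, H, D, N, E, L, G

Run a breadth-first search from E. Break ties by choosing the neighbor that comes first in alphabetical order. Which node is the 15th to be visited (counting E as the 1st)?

K

Visit E; enqueue L, P → queue [L, P]
Visit L; enqueue A, B, G, M, N, O → queue [P, A, B, G, M, N, O]
Visit P; enqueue D, F, H, I → queue [A, B, G, M, N, O, D, F, H, I]
Visit A → queue [B, G, M, N, O, D, F, H, I]
Visit B → queue [G, M, N, O, D, F, H, I]
Visit G → queue [M, N, O, D, F, H, I]
Visit M; enqueue C, K → queue [N, O, D, F, H, I, C, K]
Visit N → queue [O, D, F, H, I, C, K]
Visit O → queue [D, F, H, I, C, K]
Visit D → queue [F, H, I, C, K]
Visit F → queue [H, I, C, K]
Visit H → queue [I, C, K]
Visit I; enqueue J → queue [C, K, J]
Visit C → queue [K, J]
Visit K → queue [J]
Visit J → queue []

Visit order: E, L, P, A, B, G, M, N, O, D, F, H, I, C, K, J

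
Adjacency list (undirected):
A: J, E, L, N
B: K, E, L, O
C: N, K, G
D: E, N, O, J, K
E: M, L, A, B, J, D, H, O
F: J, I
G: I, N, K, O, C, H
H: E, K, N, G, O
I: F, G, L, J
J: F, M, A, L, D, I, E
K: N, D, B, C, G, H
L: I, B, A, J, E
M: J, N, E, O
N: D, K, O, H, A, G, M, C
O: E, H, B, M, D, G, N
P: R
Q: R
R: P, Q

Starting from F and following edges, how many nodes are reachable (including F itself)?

15

BFS from F visits: F, J, I, M, A, L, D, E, G, N, O, B, K, H, C
Reachable nodes: 15 of 18 total.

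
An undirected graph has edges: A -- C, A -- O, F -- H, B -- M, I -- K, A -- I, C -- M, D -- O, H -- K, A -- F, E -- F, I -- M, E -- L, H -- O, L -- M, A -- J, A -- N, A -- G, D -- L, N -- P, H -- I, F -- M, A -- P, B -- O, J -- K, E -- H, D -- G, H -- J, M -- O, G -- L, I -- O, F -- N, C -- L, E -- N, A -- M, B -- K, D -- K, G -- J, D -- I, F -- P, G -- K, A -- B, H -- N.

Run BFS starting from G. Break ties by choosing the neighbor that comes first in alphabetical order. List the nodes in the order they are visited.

G → A → D → J → K → L → B → C → F → I → M → N → O → P → H → E

Visit G; enqueue A, D, J, K, L → queue [A, D, J, K, L]
Visit A; enqueue B, C, F, I, M, N, O, P → queue [D, J, K, L, B, C, F, I, M, N, O, P]
Visit D → queue [J, K, L, B, C, F, I, M, N, O, P]
Visit J; enqueue H → queue [K, L, B, C, F, I, M, N, O, P, H]
Visit K → queue [L, B, C, F, I, M, N, O, P, H]
Visit L; enqueue E → queue [B, C, F, I, M, N, O, P, H, E]
Visit B → queue [C, F, I, M, N, O, P, H, E]
Visit C → queue [F, I, M, N, O, P, H, E]
Visit F → queue [I, M, N, O, P, H, E]
Visit I → queue [M, N, O, P, H, E]
Visit M → queue [N, O, P, H, E]
Visit N → queue [O, P, H, E]
Visit O → queue [P, H, E]
Visit P → queue [H, E]
Visit H → queue [E]
Visit E → queue []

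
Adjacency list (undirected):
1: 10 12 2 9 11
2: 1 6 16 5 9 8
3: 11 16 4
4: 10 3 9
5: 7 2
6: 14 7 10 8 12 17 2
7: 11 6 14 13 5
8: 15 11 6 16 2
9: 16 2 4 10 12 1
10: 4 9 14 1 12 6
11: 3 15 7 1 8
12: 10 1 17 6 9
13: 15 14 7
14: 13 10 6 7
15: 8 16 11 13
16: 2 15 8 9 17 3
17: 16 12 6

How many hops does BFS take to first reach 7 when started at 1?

Level 0: 1
Level 1: 2, 9, 10, 11, 12
Level 2: 3, 4, 5, 6, 7, 8, 14, 15, 16, 17
Level 3: 13
7 first appears at level 2.

2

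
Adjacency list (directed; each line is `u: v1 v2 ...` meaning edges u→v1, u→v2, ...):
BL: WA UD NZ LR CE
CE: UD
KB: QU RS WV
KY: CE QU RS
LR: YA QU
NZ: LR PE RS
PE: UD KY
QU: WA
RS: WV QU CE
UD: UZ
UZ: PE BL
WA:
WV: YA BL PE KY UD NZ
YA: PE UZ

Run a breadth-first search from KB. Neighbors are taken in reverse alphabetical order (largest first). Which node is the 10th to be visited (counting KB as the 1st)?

BL

Visit KB; enqueue WV, RS, QU → queue [WV, RS, QU]
Visit WV; enqueue YA, UD, PE, NZ, KY, BL → queue [RS, QU, YA, UD, PE, NZ, KY, BL]
Visit RS; enqueue CE → queue [QU, YA, UD, PE, NZ, KY, BL, CE]
Visit QU; enqueue WA → queue [YA, UD, PE, NZ, KY, BL, CE, WA]
Visit YA; enqueue UZ → queue [UD, PE, NZ, KY, BL, CE, WA, UZ]
Visit UD → queue [PE, NZ, KY, BL, CE, WA, UZ]
Visit PE → queue [NZ, KY, BL, CE, WA, UZ]
Visit NZ; enqueue LR → queue [KY, BL, CE, WA, UZ, LR]
Visit KY → queue [BL, CE, WA, UZ, LR]
Visit BL → queue [CE, WA, UZ, LR]
Visit CE → queue [WA, UZ, LR]
Visit WA → queue [UZ, LR]
Visit UZ → queue [LR]
Visit LR → queue []

Visit order: KB, WV, RS, QU, YA, UD, PE, NZ, KY, BL, CE, WA, UZ, LR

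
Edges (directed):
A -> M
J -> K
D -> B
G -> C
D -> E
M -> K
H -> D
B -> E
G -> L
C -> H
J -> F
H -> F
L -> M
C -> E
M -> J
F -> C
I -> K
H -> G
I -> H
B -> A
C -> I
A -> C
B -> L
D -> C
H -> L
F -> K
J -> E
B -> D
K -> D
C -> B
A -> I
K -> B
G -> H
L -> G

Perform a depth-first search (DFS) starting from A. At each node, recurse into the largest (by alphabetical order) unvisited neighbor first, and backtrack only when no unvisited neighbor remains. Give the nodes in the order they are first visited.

A -> M -> K -> D -> E -> C -> I -> H -> L -> G -> F -> B -> J

Visit A
A → M
M → K
K → D
D → E
D → C
C → I
I → H
H → L
L → G
H → F
C → B
M → J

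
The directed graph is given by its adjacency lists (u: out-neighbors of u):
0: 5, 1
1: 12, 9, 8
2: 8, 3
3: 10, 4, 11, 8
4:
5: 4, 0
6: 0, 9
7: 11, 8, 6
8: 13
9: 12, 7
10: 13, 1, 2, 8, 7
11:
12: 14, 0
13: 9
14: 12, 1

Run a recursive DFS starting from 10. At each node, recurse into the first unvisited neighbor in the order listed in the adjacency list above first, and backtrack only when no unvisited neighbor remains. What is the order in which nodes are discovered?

10 13 9 12 14 1 8 0 5 4 7 11 6 2 3

Visit 10
10 → 13
13 → 9
9 → 12
12 → 14
14 → 1
1 → 8
12 → 0
0 → 5
5 → 4
9 → 7
7 → 11
7 → 6
10 → 2
2 → 3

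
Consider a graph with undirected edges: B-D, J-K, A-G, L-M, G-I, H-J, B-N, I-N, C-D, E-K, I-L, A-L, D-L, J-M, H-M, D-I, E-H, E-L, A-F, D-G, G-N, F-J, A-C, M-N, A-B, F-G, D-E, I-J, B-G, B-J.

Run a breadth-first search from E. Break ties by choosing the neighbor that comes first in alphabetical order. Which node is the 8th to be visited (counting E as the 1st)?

G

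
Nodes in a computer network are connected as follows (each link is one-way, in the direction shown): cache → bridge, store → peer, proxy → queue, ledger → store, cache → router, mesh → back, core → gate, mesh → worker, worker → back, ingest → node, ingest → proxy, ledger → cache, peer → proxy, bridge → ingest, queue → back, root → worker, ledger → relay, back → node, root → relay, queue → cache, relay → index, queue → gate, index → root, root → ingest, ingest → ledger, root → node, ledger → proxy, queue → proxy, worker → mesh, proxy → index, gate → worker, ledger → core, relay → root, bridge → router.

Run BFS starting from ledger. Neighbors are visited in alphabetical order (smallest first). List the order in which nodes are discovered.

ledger cache core proxy relay store bridge router gate index queue root peer ingest worker back node mesh

Visit ledger; enqueue cache, core, proxy, relay, store → queue [cache, core, proxy, relay, store]
Visit cache; enqueue bridge, router → queue [core, proxy, relay, store, bridge, router]
Visit core; enqueue gate → queue [proxy, relay, store, bridge, router, gate]
Visit proxy; enqueue index, queue → queue [relay, store, bridge, router, gate, index, queue]
Visit relay; enqueue root → queue [store, bridge, router, gate, index, queue, root]
Visit store; enqueue peer → queue [bridge, router, gate, index, queue, root, peer]
Visit bridge; enqueue ingest → queue [router, gate, index, queue, root, peer, ingest]
Visit router → queue [gate, index, queue, root, peer, ingest]
Visit gate; enqueue worker → queue [index, queue, root, peer, ingest, worker]
Visit index → queue [queue, root, peer, ingest, worker]
Visit queue; enqueue back → queue [root, peer, ingest, worker, back]
Visit root; enqueue node → queue [peer, ingest, worker, back, node]
Visit peer → queue [ingest, worker, back, node]
Visit ingest → queue [worker, back, node]
Visit worker; enqueue mesh → queue [back, node, mesh]
Visit back → queue [node, mesh]
Visit node → queue [mesh]
Visit mesh → queue []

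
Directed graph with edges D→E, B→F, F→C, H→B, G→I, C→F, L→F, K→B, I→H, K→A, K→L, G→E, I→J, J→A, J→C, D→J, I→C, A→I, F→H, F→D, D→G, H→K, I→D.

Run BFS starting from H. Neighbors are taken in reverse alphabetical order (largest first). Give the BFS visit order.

H -> K -> B -> L -> A -> F -> I -> D -> C -> J -> G -> E

Visit H; enqueue K, B → queue [K, B]
Visit K; enqueue L, A → queue [B, L, A]
Visit B; enqueue F → queue [L, A, F]
Visit L → queue [A, F]
Visit A; enqueue I → queue [F, I]
Visit F; enqueue D, C → queue [I, D, C]
Visit I; enqueue J → queue [D, C, J]
Visit D; enqueue G, E → queue [C, J, G, E]
Visit C → queue [J, G, E]
Visit J → queue [G, E]
Visit G → queue [E]
Visit E → queue []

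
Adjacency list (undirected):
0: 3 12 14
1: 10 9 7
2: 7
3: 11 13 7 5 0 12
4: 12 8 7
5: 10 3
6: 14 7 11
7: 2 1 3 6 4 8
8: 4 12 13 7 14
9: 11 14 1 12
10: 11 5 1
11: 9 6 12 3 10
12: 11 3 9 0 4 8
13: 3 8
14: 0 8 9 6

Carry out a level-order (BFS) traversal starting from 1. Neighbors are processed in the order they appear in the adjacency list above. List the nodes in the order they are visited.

1 10 9 7 11 5 14 12 2 3 6 4 8 0 13

Visit 1; enqueue 10, 9, 7 → queue [10, 9, 7]
Visit 10; enqueue 11, 5 → queue [9, 7, 11, 5]
Visit 9; enqueue 14, 12 → queue [7, 11, 5, 14, 12]
Visit 7; enqueue 2, 3, 6, 4, 8 → queue [11, 5, 14, 12, 2, 3, 6, 4, 8]
Visit 11 → queue [5, 14, 12, 2, 3, 6, 4, 8]
Visit 5 → queue [14, 12, 2, 3, 6, 4, 8]
Visit 14; enqueue 0 → queue [12, 2, 3, 6, 4, 8, 0]
Visit 12 → queue [2, 3, 6, 4, 8, 0]
Visit 2 → queue [3, 6, 4, 8, 0]
Visit 3; enqueue 13 → queue [6, 4, 8, 0, 13]
Visit 6 → queue [4, 8, 0, 13]
Visit 4 → queue [8, 0, 13]
Visit 8 → queue [0, 13]
Visit 0 → queue [13]
Visit 13 → queue []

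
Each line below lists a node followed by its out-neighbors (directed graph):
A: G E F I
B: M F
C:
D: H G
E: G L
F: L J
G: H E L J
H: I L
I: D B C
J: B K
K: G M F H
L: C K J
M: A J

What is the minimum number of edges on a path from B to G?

3

Level 0: B
Level 1: F, M
Level 2: A, J, L
Level 3: C, E, G, I, K
Level 4: D, H
G first appears at level 3.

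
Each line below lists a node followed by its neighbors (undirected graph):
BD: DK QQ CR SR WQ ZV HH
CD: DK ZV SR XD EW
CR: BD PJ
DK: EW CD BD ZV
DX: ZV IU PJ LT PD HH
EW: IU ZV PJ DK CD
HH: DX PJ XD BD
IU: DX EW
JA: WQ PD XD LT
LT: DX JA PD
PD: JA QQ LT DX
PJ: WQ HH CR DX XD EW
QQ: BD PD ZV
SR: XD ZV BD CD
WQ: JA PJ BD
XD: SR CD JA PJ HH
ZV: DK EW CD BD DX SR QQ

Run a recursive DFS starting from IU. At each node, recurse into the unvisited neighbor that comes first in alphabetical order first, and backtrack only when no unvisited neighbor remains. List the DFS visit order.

Visit IU
IU → DX
DX → HH
HH → BD
BD → CR
CR → PJ
PJ → EW
EW → CD
CD → DK
DK → ZV
ZV → QQ
QQ → PD
PD → JA
JA → LT
JA → WQ
JA → XD
XD → SR

IU DX HH BD CR PJ EW CD DK ZV QQ PD JA LT WQ XD SR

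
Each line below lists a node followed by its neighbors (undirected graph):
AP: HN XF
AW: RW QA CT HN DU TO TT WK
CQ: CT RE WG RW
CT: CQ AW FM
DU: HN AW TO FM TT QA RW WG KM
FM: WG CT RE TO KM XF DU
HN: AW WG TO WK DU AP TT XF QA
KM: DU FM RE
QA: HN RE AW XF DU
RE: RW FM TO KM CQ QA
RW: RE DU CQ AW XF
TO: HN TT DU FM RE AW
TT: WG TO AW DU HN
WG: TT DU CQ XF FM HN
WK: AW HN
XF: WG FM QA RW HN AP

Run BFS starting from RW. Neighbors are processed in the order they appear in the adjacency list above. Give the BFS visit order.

Visit RW; enqueue RE, DU, CQ, AW, XF → queue [RE, DU, CQ, AW, XF]
Visit RE; enqueue FM, TO, KM, QA → queue [DU, CQ, AW, XF, FM, TO, KM, QA]
Visit DU; enqueue HN, TT, WG → queue [CQ, AW, XF, FM, TO, KM, QA, HN, TT, WG]
Visit CQ; enqueue CT → queue [AW, XF, FM, TO, KM, QA, HN, TT, WG, CT]
Visit AW; enqueue WK → queue [XF, FM, TO, KM, QA, HN, TT, WG, CT, WK]
Visit XF; enqueue AP → queue [FM, TO, KM, QA, HN, TT, WG, CT, WK, AP]
Visit FM → queue [TO, KM, QA, HN, TT, WG, CT, WK, AP]
Visit TO → queue [KM, QA, HN, TT, WG, CT, WK, AP]
Visit KM → queue [QA, HN, TT, WG, CT, WK, AP]
Visit QA → queue [HN, TT, WG, CT, WK, AP]
Visit HN → queue [TT, WG, CT, WK, AP]
Visit TT → queue [WG, CT, WK, AP]
Visit WG → queue [CT, WK, AP]
Visit CT → queue [WK, AP]
Visit WK → queue [AP]
Visit AP → queue []

RW → RE → DU → CQ → AW → XF → FM → TO → KM → QA → HN → TT → WG → CT → WK → AP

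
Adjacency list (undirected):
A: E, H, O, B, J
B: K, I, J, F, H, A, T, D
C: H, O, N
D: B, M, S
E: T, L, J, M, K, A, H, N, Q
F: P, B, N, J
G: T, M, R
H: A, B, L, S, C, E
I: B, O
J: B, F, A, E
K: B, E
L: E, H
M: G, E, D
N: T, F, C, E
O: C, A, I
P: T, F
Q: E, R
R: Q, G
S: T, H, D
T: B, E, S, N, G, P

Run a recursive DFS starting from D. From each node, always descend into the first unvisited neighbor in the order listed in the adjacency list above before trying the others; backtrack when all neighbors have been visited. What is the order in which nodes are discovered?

D, B, K, E, T, S, H, A, O, C, N, F, P, J, I, L, G, M, R, Q

Visit D
D → B
B → K
K → E
E → T
T → S
S → H
H → A
A → O
O → C
C → N
N → F
F → P
F → J
O → I
H → L
T → G
G → M
G → R
R → Q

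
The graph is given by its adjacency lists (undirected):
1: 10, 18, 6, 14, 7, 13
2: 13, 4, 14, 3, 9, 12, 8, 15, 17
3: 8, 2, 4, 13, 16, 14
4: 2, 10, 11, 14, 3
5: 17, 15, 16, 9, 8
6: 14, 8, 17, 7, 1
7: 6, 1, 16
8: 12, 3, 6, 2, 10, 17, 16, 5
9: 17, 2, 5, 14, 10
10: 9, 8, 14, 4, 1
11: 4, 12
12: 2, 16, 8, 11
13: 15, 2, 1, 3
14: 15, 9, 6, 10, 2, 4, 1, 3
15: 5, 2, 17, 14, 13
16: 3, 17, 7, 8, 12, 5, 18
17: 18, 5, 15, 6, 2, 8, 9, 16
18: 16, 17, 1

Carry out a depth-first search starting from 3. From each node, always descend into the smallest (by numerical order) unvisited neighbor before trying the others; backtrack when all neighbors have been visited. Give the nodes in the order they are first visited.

Visit 3
3 → 2
2 → 4
4 → 10
10 → 1
1 → 6
6 → 7
7 → 16
16 → 5
5 → 8
8 → 12
12 → 11
8 → 17
17 → 9
9 → 14
14 → 15
15 → 13
17 → 18

3 -> 2 -> 4 -> 10 -> 1 -> 6 -> 7 -> 16 -> 5 -> 8 -> 12 -> 11 -> 17 -> 9 -> 14 -> 15 -> 13 -> 18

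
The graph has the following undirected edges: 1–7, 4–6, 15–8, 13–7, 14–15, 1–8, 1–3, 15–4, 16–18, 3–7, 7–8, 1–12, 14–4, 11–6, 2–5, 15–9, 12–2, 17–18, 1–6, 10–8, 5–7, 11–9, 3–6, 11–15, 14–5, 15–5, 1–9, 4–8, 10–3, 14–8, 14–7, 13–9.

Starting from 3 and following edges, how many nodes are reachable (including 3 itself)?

15

BFS from 3 visits: 3, 1, 6, 7, 10, 8, 9, 12, 4, 11, 5, 13, 14, 15, 2
Reachable nodes: 15 of 18 total.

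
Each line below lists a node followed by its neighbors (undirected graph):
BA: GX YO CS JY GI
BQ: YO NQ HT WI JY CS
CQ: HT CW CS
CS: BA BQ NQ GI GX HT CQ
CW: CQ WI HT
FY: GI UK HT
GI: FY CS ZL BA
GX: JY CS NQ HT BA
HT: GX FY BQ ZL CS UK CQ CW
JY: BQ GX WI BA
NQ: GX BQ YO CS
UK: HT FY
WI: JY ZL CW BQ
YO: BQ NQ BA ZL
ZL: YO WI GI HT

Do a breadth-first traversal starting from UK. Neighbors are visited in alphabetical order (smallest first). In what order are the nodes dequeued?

Visit UK; enqueue FY, HT → queue [FY, HT]
Visit FY; enqueue GI → queue [HT, GI]
Visit HT; enqueue BQ, CQ, CS, CW, GX, ZL → queue [GI, BQ, CQ, CS, CW, GX, ZL]
Visit GI; enqueue BA → queue [BQ, CQ, CS, CW, GX, ZL, BA]
Visit BQ; enqueue JY, NQ, WI, YO → queue [CQ, CS, CW, GX, ZL, BA, JY, NQ, WI, YO]
Visit CQ → queue [CS, CW, GX, ZL, BA, JY, NQ, WI, YO]
Visit CS → queue [CW, GX, ZL, BA, JY, NQ, WI, YO]
Visit CW → queue [GX, ZL, BA, JY, NQ, WI, YO]
Visit GX → queue [ZL, BA, JY, NQ, WI, YO]
Visit ZL → queue [BA, JY, NQ, WI, YO]
Visit BA → queue [JY, NQ, WI, YO]
Visit JY → queue [NQ, WI, YO]
Visit NQ → queue [WI, YO]
Visit WI → queue [YO]
Visit YO → queue []

UK, FY, HT, GI, BQ, CQ, CS, CW, GX, ZL, BA, JY, NQ, WI, YO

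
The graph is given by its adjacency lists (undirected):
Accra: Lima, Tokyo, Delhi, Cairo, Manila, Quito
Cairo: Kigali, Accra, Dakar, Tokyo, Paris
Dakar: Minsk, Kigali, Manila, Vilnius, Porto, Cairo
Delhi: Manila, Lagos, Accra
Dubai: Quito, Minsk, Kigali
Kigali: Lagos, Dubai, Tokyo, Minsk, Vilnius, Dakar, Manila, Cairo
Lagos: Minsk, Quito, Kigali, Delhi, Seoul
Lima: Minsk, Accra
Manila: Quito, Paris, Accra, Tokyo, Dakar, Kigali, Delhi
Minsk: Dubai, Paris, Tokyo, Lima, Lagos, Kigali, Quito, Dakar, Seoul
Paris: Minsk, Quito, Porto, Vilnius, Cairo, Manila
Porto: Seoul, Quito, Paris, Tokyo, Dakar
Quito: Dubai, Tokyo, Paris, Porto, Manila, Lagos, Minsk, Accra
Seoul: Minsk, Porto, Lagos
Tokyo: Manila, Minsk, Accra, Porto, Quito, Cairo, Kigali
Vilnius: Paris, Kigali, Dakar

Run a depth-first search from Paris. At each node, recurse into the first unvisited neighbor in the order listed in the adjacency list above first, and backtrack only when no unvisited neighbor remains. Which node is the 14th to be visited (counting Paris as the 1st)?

Visit Paris
Paris → Minsk
Minsk → Dubai
Dubai → Quito
Quito → Tokyo
Tokyo → Manila
Manila → Accra
Accra → Lima
Accra → Delhi
Delhi → Lagos
Lagos → Kigali
Kigali → Vilnius
Vilnius → Dakar
Dakar → Porto
Porto → Seoul
Dakar → Cairo

Visit order: Paris, Minsk, Dubai, Quito, Tokyo, Manila, Accra, Lima, Delhi, Lagos, Kigali, Vilnius, Dakar, Porto, Seoul, Cairo

Porto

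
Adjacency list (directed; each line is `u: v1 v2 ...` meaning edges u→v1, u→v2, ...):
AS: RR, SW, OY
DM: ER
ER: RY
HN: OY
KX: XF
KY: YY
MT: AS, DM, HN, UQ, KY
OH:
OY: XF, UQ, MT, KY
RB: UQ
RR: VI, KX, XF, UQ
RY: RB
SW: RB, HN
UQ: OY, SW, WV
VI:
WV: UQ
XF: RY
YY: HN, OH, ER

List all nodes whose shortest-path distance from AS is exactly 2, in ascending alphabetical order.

Level 0: AS
Level 1: OY, RR, SW
Level 2: HN, KX, KY, MT, RB, UQ, VI, XF
Level 3: DM, RY, WV, YY
Level 4: ER, OH

HN, KX, KY, MT, RB, UQ, VI, XF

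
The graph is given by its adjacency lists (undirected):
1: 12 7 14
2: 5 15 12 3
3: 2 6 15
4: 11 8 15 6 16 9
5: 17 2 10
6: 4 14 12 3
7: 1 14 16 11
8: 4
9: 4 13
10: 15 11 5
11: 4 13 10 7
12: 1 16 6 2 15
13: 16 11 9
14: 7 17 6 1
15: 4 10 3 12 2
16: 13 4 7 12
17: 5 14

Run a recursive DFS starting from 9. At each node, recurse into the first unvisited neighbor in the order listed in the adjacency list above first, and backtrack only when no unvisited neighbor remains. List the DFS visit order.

9 4 11 13 16 7 1 12 6 14 17 5 2 15 10 3 8

Visit 9
9 → 4
4 → 11
11 → 13
13 → 16
16 → 7
7 → 1
1 → 12
12 → 6
6 → 14
14 → 17
17 → 5
5 → 2
2 → 15
15 → 10
15 → 3
4 → 8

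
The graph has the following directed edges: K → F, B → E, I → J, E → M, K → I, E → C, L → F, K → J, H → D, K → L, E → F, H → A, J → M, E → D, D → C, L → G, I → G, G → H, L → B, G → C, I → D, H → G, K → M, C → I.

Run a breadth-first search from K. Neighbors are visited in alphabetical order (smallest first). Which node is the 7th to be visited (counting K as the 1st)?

D

Visit K; enqueue F, I, J, L, M → queue [F, I, J, L, M]
Visit F → queue [I, J, L, M]
Visit I; enqueue D, G → queue [J, L, M, D, G]
Visit J → queue [L, M, D, G]
Visit L; enqueue B → queue [M, D, G, B]
Visit M → queue [D, G, B]
Visit D; enqueue C → queue [G, B, C]
Visit G; enqueue H → queue [B, C, H]
Visit B; enqueue E → queue [C, H, E]
Visit C → queue [H, E]
Visit H; enqueue A → queue [E, A]
Visit E → queue [A]
Visit A → queue []

Visit order: K, F, I, J, L, M, D, G, B, C, H, E, A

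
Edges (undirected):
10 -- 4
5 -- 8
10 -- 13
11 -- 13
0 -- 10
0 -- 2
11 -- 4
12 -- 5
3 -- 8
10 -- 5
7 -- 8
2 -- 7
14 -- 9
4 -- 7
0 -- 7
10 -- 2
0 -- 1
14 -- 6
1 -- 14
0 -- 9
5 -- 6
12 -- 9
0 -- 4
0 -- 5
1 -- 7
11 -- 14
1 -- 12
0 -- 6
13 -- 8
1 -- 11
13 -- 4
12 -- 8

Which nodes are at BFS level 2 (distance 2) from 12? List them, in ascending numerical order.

Level 0: 12
Level 1: 1, 5, 8, 9
Level 2: 0, 3, 6, 7, 10, 11, 13, 14
Level 3: 2, 4

0, 3, 6, 7, 10, 11, 13, 14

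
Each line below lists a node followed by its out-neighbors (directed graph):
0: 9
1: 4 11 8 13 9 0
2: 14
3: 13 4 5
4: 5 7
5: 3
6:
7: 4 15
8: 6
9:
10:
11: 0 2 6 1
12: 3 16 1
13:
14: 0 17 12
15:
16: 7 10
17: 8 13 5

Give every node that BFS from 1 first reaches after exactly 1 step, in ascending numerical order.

0, 4, 8, 9, 11, 13

Level 0: 1
Level 1: 0, 4, 8, 9, 11, 13
Level 2: 2, 5, 6, 7
Level 3: 3, 14, 15
Level 4: 12, 17
Level 5: 16
Level 6: 10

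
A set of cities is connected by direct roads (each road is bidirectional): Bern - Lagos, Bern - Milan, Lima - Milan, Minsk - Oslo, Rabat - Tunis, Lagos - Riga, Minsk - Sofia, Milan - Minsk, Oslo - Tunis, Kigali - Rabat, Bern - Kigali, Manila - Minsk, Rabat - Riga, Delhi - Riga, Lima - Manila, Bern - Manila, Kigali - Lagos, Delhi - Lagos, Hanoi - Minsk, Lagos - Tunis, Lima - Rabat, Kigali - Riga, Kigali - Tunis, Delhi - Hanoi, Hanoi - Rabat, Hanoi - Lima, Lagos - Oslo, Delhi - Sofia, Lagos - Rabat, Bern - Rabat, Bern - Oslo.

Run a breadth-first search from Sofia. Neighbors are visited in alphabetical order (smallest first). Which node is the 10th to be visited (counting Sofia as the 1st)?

Lima

Visit Sofia; enqueue Delhi, Minsk → queue [Delhi, Minsk]
Visit Delhi; enqueue Hanoi, Lagos, Riga → queue [Minsk, Hanoi, Lagos, Riga]
Visit Minsk; enqueue Manila, Milan, Oslo → queue [Hanoi, Lagos, Riga, Manila, Milan, Oslo]
Visit Hanoi; enqueue Lima, Rabat → queue [Lagos, Riga, Manila, Milan, Oslo, Lima, Rabat]
Visit Lagos; enqueue Bern, Kigali, Tunis → queue [Riga, Manila, Milan, Oslo, Lima, Rabat, Bern, Kigali, Tunis]
Visit Riga → queue [Manila, Milan, Oslo, Lima, Rabat, Bern, Kigali, Tunis]
Visit Manila → queue [Milan, Oslo, Lima, Rabat, Bern, Kigali, Tunis]
Visit Milan → queue [Oslo, Lima, Rabat, Bern, Kigali, Tunis]
Visit Oslo → queue [Lima, Rabat, Bern, Kigali, Tunis]
Visit Lima → queue [Rabat, Bern, Kigali, Tunis]
Visit Rabat → queue [Bern, Kigali, Tunis]
Visit Bern → queue [Kigali, Tunis]
Visit Kigali → queue [Tunis]
Visit Tunis → queue []

Visit order: Sofia, Delhi, Minsk, Hanoi, Lagos, Riga, Manila, Milan, Oslo, Lima, Rabat, Bern, Kigali, Tunis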